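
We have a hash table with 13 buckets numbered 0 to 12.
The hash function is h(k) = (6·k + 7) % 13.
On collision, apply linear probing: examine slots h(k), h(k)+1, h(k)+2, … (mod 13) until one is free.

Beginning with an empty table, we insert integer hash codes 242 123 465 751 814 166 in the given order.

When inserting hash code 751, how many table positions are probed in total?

Insert 242: h=3, slot 3 empty → index 3.
Insert 123: h=4, slot 4 empty → index 4.
Insert 465: h=2, slot 2 empty → index 2.
Insert 751: h=2, slots 2,3,4 occupied → index 5.
Insert 814: h=3, slots 3,4,5 occupied → index 6.
Insert 166: h=2, slots 2,3,4,5,6 occupied → index 7.
Table: [—, —, 465, 242, 123, 751, 814, 166, —, —, —, —, —]

4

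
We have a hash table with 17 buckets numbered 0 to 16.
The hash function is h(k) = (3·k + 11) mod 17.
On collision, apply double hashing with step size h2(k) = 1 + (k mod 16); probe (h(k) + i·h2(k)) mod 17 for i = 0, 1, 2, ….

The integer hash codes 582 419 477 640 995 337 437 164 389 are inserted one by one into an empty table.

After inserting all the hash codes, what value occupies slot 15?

582: h=6 -> slot 6
419: h=10 -> slot 10
477: h=14 -> slot 14
640: h=10, h2=1, probe 10,11 -> slot 11
995: h=4 -> slot 4
337: h=2 -> slot 2
437: h=13 -> slot 13
164: h=10, h2=5, probe 10,15 -> slot 15
389: h=5 -> slot 5
Table: [_, _, 337, _, 995, 389, 582, _, _, _, 419, 640, _, 437, 477, 164, _]

164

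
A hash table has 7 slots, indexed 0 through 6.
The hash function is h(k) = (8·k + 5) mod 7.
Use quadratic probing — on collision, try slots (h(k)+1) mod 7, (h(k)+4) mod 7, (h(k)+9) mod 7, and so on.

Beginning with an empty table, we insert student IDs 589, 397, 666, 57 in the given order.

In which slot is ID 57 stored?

589: h=6 → slot 6
397: h=3 → slot 3
666: h=6, probe 6,0 → slot 0
57: h=6, probe 6,0,3,1 → slot 1
Table: [666, 57, -, 397, -, -, 589]

1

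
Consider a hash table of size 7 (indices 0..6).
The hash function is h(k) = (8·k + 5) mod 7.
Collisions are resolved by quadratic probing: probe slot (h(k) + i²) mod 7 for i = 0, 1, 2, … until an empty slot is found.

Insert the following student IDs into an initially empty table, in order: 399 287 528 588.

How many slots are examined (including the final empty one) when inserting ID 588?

3

399 hashes to 5; slot 5 is free -> place at 5.
287 hashes to 5; 5 taken -> place at 6.
528 hashes to 1; slot 1 is free -> place at 1.
588 hashes to 5; 5,6 taken -> place at 2.
Table: [—, 528, 588, —, —, 399, 287]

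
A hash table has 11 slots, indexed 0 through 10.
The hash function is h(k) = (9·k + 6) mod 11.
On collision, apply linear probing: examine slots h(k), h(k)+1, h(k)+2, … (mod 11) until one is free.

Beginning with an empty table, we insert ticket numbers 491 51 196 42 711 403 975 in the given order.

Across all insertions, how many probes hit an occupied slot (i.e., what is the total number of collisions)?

11

491: h=3 → slot 3
51: h=3, probe 3,4 → slot 4
196: h=10 → slot 10
42: h=10, probe 10,0 → slot 0
711: h=3, probe 3,4,5 → slot 5
403: h=3, probe 3,4,5,6 → slot 6
975: h=3, probe 3,4,5,6,7 → slot 7
Table: [42, -, -, 491, 51, 711, 403, 975, -, -, 196]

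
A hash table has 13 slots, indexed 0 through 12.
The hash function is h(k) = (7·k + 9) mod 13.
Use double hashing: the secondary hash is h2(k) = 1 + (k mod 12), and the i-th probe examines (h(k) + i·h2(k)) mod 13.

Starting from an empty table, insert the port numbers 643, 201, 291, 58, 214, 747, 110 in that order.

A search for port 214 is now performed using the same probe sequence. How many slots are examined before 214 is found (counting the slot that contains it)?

3

643 hashes to 12; slot 12 is free -> place at 12.
201 hashes to 12, h2=10; 12 taken -> place at 9.
291 hashes to 5; slot 5 is free -> place at 5.
58 hashes to 12, h2=11; 12 taken -> place at 10.
214 hashes to 12, h2=11; 12,10 taken -> place at 8.
747 hashes to 12, h2=4; 12 taken -> place at 3.
110 hashes to 12, h2=3; 12 taken -> place at 2.
Table: [-, -, 110, 747, -, 291, -, -, 214, 201, 58, -, 643]
Lookup 214: h=12, h2=11, probe 12,10,8 → found at 8.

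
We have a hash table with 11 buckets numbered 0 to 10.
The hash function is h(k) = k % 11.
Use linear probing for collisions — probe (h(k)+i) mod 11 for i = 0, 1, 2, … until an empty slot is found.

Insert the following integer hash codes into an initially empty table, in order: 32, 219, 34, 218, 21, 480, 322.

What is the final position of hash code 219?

32: h=10 => slot 10
219: h=10, probe 10,0 => slot 0
34: h=1 => slot 1
218: h=9 => slot 9
21: h=10, probe 10,0,1,2 => slot 2
480: h=7 => slot 7
322: h=3 => slot 3
Table: [219, 34, 21, 322, ∅, ∅, ∅, 480, ∅, 218, 32]

0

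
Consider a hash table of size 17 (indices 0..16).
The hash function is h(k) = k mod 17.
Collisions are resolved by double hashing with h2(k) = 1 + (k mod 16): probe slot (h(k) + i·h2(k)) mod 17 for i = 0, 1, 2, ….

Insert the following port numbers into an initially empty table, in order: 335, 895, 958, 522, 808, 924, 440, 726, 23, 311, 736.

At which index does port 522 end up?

0

335 hashes to 12; slot 12 is free => place at 12.
895 hashes to 11; slot 11 is free => place at 11.
958 hashes to 6; slot 6 is free => place at 6.
522 hashes to 12, h2=11; 12,6 taken => place at 0.
808 hashes to 9; slot 9 is free => place at 9.
924 hashes to 6, h2=13; 6 taken => place at 2.
440 hashes to 15; slot 15 is free => place at 15.
726 hashes to 12, h2=7; 12,2,9 taken => place at 16.
23 hashes to 6, h2=8; 6 taken => place at 14.
311 hashes to 5; slot 5 is free => place at 5.
736 hashes to 5, h2=1; 5,6 taken => place at 7.
Table: [522, -, 924, -, -, 311, 958, 736, -, 808, -, 895, 335, -, 23, 440, 726]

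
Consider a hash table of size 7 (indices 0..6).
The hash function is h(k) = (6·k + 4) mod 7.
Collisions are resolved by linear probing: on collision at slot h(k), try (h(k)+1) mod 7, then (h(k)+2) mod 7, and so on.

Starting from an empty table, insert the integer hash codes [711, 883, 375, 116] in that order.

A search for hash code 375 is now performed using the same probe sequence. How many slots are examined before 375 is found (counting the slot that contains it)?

2

711 hashes to 0; slot 0 is free → place at 0.
883 hashes to 3; slot 3 is free → place at 3.
375 hashes to 0; 0 taken → place at 1.
116 hashes to 0; 0,1 taken → place at 2.
Table: [711, 375, 116, 883, ., ., .]
Lookup 375: h=0, probe 0,1 → found at 1.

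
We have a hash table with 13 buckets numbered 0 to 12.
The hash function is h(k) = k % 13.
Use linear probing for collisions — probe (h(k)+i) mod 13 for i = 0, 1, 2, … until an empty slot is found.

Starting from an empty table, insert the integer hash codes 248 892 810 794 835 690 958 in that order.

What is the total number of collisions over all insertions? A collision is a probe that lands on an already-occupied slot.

248 hashes to 1; slot 1 is free => place at 1.
892 hashes to 8; slot 8 is free => place at 8.
810 hashes to 4; slot 4 is free => place at 4.
794 hashes to 1; 1 taken => place at 2.
835 hashes to 3; slot 3 is free => place at 3.
690 hashes to 1; 1,2,3,4 taken => place at 5.
958 hashes to 9; slot 9 is free => place at 9.
Table: [-, 248, 794, 835, 810, 690, -, -, 892, 958, -, -, -]

5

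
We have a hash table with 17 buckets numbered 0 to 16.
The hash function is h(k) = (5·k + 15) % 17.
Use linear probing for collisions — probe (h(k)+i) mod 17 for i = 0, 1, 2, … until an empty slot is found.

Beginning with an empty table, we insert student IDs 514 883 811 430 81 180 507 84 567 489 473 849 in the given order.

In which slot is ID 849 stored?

514 hashes to 1; slot 1 is free → place at 1.
883 hashes to 10; slot 10 is free → place at 10.
811 hashes to 7; slot 7 is free → place at 7.
430 hashes to 6; slot 6 is free → place at 6.
81 hashes to 12; slot 12 is free → place at 12.
180 hashes to 14; slot 14 is free → place at 14.
507 hashes to 0; slot 0 is free → place at 0.
84 hashes to 10; 10 taken → place at 11.
567 hashes to 11; 11,12 taken → place at 13.
489 hashes to 12; 12,13,14 taken → place at 15.
473 hashes to 0; 0,1 taken → place at 2.
849 hashes to 10; 10,11,12,13,14,15 taken → place at 16.
Table: [507, 514, 473, —, —, —, 430, 811, —, —, 883, 84, 81, 567, 180, 489, 849]

16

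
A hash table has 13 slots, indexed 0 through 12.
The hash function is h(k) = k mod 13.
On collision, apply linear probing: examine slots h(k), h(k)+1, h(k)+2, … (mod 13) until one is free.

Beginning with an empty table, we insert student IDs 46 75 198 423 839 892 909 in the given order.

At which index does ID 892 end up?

11

Insert 46: h=7, slot 7 empty => index 7.
Insert 75: h=10, slot 10 empty => index 10.
Insert 198: h=3, slot 3 empty => index 3.
Insert 423: h=7, slot 7 occupied => index 8.
Insert 839: h=7, slots 7,8 occupied => index 9.
Insert 892: h=8, slots 8,9,10 occupied => index 11.
Insert 909: h=12, slot 12 empty => index 12.
Table: [∅, ∅, ∅, 198, ∅, ∅, ∅, 46, 423, 839, 75, 892, 909]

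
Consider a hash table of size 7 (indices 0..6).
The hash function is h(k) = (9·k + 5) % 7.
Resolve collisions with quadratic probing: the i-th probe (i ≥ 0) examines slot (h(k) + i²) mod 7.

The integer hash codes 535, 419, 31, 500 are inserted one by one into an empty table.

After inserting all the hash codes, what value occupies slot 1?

500

Insert 535: h=4, slot 4 empty => index 4.
Insert 419: h=3, slot 3 empty => index 3.
Insert 31: h=4, slot 4 occupied => index 5.
Insert 500: h=4, slots 4,5 occupied => index 1.
Table: [_, 500, _, 419, 535, 31, _]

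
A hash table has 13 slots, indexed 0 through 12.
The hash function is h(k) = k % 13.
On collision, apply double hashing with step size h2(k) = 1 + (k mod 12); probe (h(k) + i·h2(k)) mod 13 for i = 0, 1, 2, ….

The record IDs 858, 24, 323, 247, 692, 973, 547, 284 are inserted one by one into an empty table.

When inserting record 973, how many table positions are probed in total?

3

858 hashes to 0; slot 0 is free => place at 0.
24 hashes to 11; slot 11 is free => place at 11.
323 hashes to 11, h2=12; 11 taken => place at 10.
247 hashes to 0, h2=8; 0 taken => place at 8.
692 hashes to 3; slot 3 is free => place at 3.
973 hashes to 11, h2=2; 11,0 taken => place at 2.
547 hashes to 1; slot 1 is free => place at 1.
284 hashes to 11, h2=9; 11 taken => place at 7.
Table: [858, 547, 973, 692, ∅, ∅, ∅, 284, 247, ∅, 323, 24, ∅]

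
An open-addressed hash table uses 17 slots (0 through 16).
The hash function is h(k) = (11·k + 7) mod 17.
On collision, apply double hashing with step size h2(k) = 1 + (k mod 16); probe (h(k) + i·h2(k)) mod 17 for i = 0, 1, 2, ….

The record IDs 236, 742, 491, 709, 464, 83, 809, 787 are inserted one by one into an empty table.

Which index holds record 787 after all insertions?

Insert 236: h=2, slot 2 empty → index 2.
Insert 742: h=9, slot 9 empty → index 9.
Insert 491: h=2, h2=12, slot 2 occupied → index 14.
Insert 709: h=3, slot 3 empty → index 3.
Insert 464: h=11, slot 11 empty → index 11.
Insert 83: h=2, h2=4, slot 2 occupied → index 6.
Insert 809: h=15, slot 15 empty → index 15.
Insert 787: h=11, h2=4, slots 11,15,2,6 occupied → index 10.
Table: [-, -, 236, 709, -, -, 83, -, -, 742, 787, 464, -, -, 491, 809, -]

10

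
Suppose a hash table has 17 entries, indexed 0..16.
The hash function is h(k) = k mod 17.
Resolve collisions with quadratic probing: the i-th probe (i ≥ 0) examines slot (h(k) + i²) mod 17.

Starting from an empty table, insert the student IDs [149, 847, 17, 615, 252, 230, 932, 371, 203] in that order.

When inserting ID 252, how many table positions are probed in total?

2

149 hashes to 13; slot 13 is free => place at 13.
847 hashes to 14; slot 14 is free => place at 14.
17 hashes to 0; slot 0 is free => place at 0.
615 hashes to 3; slot 3 is free => place at 3.
252 hashes to 14; 14 taken => place at 15.
230 hashes to 9; slot 9 is free => place at 9.
932 hashes to 14; 14,15 taken => place at 1.
371 hashes to 14; 14,15,1 taken => place at 6.
203 hashes to 16; slot 16 is free => place at 16.
Table: [17, 932, ., 615, ., ., 371, ., ., 230, ., ., ., 149, 847, 252, 203]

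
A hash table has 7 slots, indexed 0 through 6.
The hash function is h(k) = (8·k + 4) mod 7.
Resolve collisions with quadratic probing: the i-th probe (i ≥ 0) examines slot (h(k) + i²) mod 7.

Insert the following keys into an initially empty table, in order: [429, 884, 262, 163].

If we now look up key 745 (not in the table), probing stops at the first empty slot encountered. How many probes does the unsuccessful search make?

3

Insert 429: h=6, slot 6 empty => index 6.
Insert 884: h=6, slot 6 occupied => index 0.
Insert 262: h=0, slot 0 occupied => index 1.
Insert 163: h=6, slots 6,0 occupied => index 3.
Table: [884, 262, —, 163, —, —, 429]
Lookup 745: h=0, probe 0,1,4 → slot 4 empty, not found.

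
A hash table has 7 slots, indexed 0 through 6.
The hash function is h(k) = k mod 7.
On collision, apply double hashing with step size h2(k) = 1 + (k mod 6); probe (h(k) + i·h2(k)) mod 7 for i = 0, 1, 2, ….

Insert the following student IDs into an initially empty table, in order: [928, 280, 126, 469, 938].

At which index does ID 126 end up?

928: h=4 → slot 4
280: h=0 → slot 0
126: h=0, h2=1, probe 0,1 → slot 1
469: h=0, h2=2, probe 0,2 → slot 2
938: h=0, h2=3, probe 0,3 → slot 3
Table: [280, 126, 469, 938, 928, —, —]

1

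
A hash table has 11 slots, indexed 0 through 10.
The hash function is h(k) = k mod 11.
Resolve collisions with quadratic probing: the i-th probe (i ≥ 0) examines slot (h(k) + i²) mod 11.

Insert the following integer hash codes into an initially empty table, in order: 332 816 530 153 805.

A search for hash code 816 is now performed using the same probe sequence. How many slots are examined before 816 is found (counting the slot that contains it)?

2

Insert 332: h=2, slot 2 empty → index 2.
Insert 816: h=2, slot 2 occupied → index 3.
Insert 530: h=2, slots 2,3 occupied → index 6.
Insert 153: h=10, slot 10 empty → index 10.
Insert 805: h=2, slots 2,3,6 occupied → index 0.
Table: [805, ., 332, 816, ., ., 530, ., ., ., 153]
Lookup 816: h=2, probe 2,3 → found at 3.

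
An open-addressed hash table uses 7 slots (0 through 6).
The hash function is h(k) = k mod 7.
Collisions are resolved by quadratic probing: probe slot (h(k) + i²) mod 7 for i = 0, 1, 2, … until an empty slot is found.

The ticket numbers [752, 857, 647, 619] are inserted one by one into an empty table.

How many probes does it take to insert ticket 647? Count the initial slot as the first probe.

3

Insert 752: h=3, slot 3 empty → index 3.
Insert 857: h=3, slot 3 occupied → index 4.
Insert 647: h=3, slots 3,4 occupied → index 0.
Insert 619: h=3, slots 3,4,0 occupied → index 5.
Table: [647, —, —, 752, 857, 619, —]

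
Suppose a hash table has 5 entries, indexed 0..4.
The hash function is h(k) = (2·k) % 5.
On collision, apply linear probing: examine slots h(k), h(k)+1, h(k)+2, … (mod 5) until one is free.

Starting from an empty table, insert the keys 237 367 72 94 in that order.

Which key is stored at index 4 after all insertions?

237

237: h=4 → slot 4
367: h=4, probe 4,0 → slot 0
72: h=4, probe 4,0,1 → slot 1
94: h=3 → slot 3
Table: [367, 72, _, 94, 237]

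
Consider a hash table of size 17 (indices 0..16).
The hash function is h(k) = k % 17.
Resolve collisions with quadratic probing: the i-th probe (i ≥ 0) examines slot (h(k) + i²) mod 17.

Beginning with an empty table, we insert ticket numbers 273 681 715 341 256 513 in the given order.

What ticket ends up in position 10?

273: h=1 -> slot 1
681: h=1, probe 1,2 -> slot 2
715: h=1, probe 1,2,5 -> slot 5
341: h=1, probe 1,2,5,10 -> slot 10
256: h=1, probe 1,2,5,10,0 -> slot 0
513: h=3 -> slot 3
Table: [256, 273, 681, 513, -, 715, -, -, -, -, 341, -, -, -, -, -, -]

341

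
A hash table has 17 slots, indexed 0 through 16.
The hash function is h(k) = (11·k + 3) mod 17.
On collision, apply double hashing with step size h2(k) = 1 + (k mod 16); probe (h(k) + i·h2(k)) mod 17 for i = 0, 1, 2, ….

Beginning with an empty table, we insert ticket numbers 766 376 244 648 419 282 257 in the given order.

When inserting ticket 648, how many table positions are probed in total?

766: h=14 → slot 14
376: h=8 → slot 8
244: h=1 → slot 1
648: h=8, h2=9, probe 8,0 → slot 0
419: h=5 → slot 5
282: h=11 → slot 11
257: h=8, h2=2, probe 8,10 → slot 10
Table: [648, 244, _, _, _, 419, _, _, 376, _, 257, 282, _, _, 766, _, _]

2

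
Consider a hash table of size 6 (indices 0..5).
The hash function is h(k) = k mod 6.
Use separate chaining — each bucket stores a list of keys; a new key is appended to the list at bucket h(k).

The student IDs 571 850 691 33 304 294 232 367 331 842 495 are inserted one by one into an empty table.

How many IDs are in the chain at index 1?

4

Insert 571: h=1, bucket 1 empty → new chain.
Insert 850: h=4, bucket 4 empty → new chain.
Insert 691: h=1, bucket 1 nonempty → append to chain.
Insert 33: h=3, bucket 3 empty → new chain.
Insert 304: h=4, bucket 4 nonempty → append to chain.
Insert 294: h=0, bucket 0 empty → new chain.
Insert 232: h=4, bucket 4 nonempty → append to chain.
Insert 367: h=1, bucket 1 nonempty → append to chain.
Insert 331: h=1, bucket 1 nonempty → append to chain.
Insert 842: h=2, bucket 2 empty → new chain.
Insert 495: h=3, bucket 3 nonempty → append to chain.
Final buckets:
0: 294
1: 571 -> 691 -> 367 -> 331
2: 842
3: 33 -> 495
4: 850 -> 304 -> 232
5: ∅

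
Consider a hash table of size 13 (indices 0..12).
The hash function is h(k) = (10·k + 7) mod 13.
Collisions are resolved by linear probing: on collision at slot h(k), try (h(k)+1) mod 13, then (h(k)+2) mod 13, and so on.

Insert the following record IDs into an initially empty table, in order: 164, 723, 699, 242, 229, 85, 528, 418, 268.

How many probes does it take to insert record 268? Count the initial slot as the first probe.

Insert 164: h=9, slot 9 empty -> index 9.
Insert 723: h=9, slot 9 occupied -> index 10.
Insert 699: h=3, slot 3 empty -> index 3.
Insert 242: h=9, slots 9,10 occupied -> index 11.
Insert 229: h=9, slots 9,10,11 occupied -> index 12.
Insert 85: h=12, slot 12 occupied -> index 0.
Insert 528: h=9, slots 9,10,11,12,0 occupied -> index 1.
Insert 418: h=1, slot 1 occupied -> index 2.
Insert 268: h=9, slots 9,10,11,12,0,1,2,3 occupied -> index 4.
Table: [85, 528, 418, 699, 268, —, —, —, —, 164, 723, 242, 229]

9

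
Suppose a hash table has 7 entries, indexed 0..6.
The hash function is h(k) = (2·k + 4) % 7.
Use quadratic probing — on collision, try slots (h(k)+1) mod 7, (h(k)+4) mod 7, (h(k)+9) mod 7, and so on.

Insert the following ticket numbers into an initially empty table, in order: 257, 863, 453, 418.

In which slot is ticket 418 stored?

2

Insert 257: h=0, slot 0 empty => index 0.
Insert 863: h=1, slot 1 empty => index 1.
Insert 453: h=0, slots 0,1 occupied => index 4.
Insert 418: h=0, slots 0,1,4 occupied => index 2.
Table: [257, 863, 418, _, 453, _, _]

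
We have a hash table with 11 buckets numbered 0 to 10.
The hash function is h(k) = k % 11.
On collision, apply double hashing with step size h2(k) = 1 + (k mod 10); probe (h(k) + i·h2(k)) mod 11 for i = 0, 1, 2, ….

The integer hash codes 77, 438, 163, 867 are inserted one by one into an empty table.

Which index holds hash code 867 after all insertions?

77 hashes to 0; slot 0 is free => place at 0.
438 hashes to 9; slot 9 is free => place at 9.
163 hashes to 9, h2=4; 9 taken => place at 2.
867 hashes to 9, h2=8; 9 taken => place at 6.
Table: [77, —, 163, —, —, —, 867, —, —, 438, —]

6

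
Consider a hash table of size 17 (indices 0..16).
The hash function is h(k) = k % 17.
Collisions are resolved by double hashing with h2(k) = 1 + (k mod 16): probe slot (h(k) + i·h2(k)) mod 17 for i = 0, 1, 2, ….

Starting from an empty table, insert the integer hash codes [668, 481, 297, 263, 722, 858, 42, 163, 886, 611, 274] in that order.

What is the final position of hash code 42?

13

668: h=5 -> slot 5
481: h=5, h2=2, probe 5,7 -> slot 7
297: h=8 -> slot 8
263: h=8, h2=8, probe 8,16 -> slot 16
722: h=8, h2=3, probe 8,11 -> slot 11
858: h=8, h2=11, probe 8,2 -> slot 2
42: h=8, h2=11, probe 8,2,13 -> slot 13
163: h=10 -> slot 10
886: h=2, h2=7, probe 2,9 -> slot 9
611: h=16, h2=4, probe 16,3 -> slot 3
274: h=2, h2=3, probe 2,5,8,11,14 -> slot 14
Table: [—, —, 858, 611, —, 668, —, 481, 297, 886, 163, 722, —, 42, 274, —, 263]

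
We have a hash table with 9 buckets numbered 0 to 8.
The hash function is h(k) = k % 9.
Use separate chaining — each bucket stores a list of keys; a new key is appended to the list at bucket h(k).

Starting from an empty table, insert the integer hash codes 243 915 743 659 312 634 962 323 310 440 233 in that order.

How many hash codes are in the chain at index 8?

Insert 243: h=0, bucket 0 empty → new chain.
Insert 915: h=6, bucket 6 empty → new chain.
Insert 743: h=5, bucket 5 empty → new chain.
Insert 659: h=2, bucket 2 empty → new chain.
Insert 312: h=6, bucket 6 nonempty → append to chain.
Insert 634: h=4, bucket 4 empty → new chain.
Insert 962: h=8, bucket 8 empty → new chain.
Insert 323: h=8, bucket 8 nonempty → append to chain.
Insert 310: h=4, bucket 4 nonempty → append to chain.
Insert 440: h=8, bucket 8 nonempty → append to chain.
Insert 233: h=8, bucket 8 nonempty → append to chain.
Final buckets:
0: 243
1: ∅
2: 659
3: ∅
4: 634 -> 310
5: 743
6: 915 -> 312
7: ∅
8: 962 -> 323 -> 440 -> 233

4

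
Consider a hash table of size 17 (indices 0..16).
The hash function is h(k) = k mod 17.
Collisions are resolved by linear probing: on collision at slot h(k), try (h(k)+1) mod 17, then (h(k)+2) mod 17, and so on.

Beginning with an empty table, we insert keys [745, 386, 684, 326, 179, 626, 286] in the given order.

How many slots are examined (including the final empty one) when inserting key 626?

Insert 745: h=14, slot 14 empty → index 14.
Insert 386: h=12, slot 12 empty → index 12.
Insert 684: h=4, slot 4 empty → index 4.
Insert 326: h=3, slot 3 empty → index 3.
Insert 179: h=9, slot 9 empty → index 9.
Insert 626: h=14, slot 14 occupied → index 15.
Insert 286: h=14, slots 14,15 occupied → index 16.
Table: [∅, ∅, ∅, 326, 684, ∅, ∅, ∅, ∅, 179, ∅, ∅, 386, ∅, 745, 626, 286]

2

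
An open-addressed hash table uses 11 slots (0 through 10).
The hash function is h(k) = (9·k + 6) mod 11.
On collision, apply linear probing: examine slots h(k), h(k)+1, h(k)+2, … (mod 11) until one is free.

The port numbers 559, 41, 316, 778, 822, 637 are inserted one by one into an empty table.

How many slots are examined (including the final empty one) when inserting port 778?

3

Insert 559: h=10, slot 10 empty → index 10.
Insert 41: h=1, slot 1 empty → index 1.
Insert 316: h=1, slot 1 occupied → index 2.
Insert 778: h=1, slots 1,2 occupied → index 3.
Insert 822: h=1, slots 1,2,3 occupied → index 4.
Insert 637: h=8, slot 8 empty → index 8.
Table: [-, 41, 316, 778, 822, -, -, -, 637, -, 559]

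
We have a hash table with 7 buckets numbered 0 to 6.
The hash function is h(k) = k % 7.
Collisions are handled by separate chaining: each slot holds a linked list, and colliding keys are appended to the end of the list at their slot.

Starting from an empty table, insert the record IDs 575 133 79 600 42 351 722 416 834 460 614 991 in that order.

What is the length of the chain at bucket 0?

Insert 575: h=1, bucket 1 empty -> new chain.
Insert 133: h=0, bucket 0 empty -> new chain.
Insert 79: h=2, bucket 2 empty -> new chain.
Insert 600: h=5, bucket 5 empty -> new chain.
Insert 42: h=0, bucket 0 nonempty -> append to chain.
Insert 351: h=1, bucket 1 nonempty -> append to chain.
Insert 722: h=1, bucket 1 nonempty -> append to chain.
Insert 416: h=3, bucket 3 empty -> new chain.
Insert 834: h=1, bucket 1 nonempty -> append to chain.
Insert 460: h=5, bucket 5 nonempty -> append to chain.
Insert 614: h=5, bucket 5 nonempty -> append to chain.
Insert 991: h=4, bucket 4 empty -> new chain.
Final buckets:
0: 133 -> 42
1: 575 -> 351 -> 722 -> 834
2: 79
3: 416
4: 991
5: 600 -> 460 -> 614
6: _

2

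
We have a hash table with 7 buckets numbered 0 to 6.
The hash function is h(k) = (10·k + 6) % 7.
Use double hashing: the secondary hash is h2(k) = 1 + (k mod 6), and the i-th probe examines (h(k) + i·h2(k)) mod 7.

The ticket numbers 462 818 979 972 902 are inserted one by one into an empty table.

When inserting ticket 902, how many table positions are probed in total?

462 hashes to 6; slot 6 is free → place at 6.
818 hashes to 3; slot 3 is free → place at 3.
979 hashes to 3, h2=2; 3 taken → place at 5.
972 hashes to 3, h2=1; 3 taken → place at 4.
902 hashes to 3, h2=3; 3,6 taken → place at 2.
Table: [-, -, 902, 818, 972, 979, 462]

3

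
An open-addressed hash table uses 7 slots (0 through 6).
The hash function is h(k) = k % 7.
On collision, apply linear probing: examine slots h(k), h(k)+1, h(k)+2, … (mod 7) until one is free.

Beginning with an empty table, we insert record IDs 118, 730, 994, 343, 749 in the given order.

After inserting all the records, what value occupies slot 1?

343

Insert 118: h=6, slot 6 empty → index 6.
Insert 730: h=2, slot 2 empty → index 2.
Insert 994: h=0, slot 0 empty → index 0.
Insert 343: h=0, slot 0 occupied → index 1.
Insert 749: h=0, slots 0,1,2 occupied → index 3.
Table: [994, 343, 730, 749, —, —, 118]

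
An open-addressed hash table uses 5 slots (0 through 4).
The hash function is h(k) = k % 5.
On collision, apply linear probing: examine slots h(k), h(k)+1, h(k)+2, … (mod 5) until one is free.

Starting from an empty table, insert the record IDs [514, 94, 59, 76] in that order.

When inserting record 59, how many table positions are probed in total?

3

514 hashes to 4; slot 4 is free -> place at 4.
94 hashes to 4; 4 taken -> place at 0.
59 hashes to 4; 4,0 taken -> place at 1.
76 hashes to 1; 1 taken -> place at 2.
Table: [94, 59, 76, ., 514]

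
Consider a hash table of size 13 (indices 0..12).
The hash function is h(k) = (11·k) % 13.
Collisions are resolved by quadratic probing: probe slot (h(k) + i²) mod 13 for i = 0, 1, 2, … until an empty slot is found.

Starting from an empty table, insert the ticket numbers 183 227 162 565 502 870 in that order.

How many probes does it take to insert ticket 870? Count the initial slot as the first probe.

Insert 183: h=11, slot 11 empty → index 11.
Insert 227: h=1, slot 1 empty → index 1.
Insert 162: h=1, slot 1 occupied → index 2.
Insert 565: h=1, slots 1,2 occupied → index 5.
Insert 502: h=10, slot 10 empty → index 10.
Insert 870: h=2, slot 2 occupied → index 3.
Table: [-, 227, 162, 870, -, 565, -, -, -, -, 502, 183, -]

2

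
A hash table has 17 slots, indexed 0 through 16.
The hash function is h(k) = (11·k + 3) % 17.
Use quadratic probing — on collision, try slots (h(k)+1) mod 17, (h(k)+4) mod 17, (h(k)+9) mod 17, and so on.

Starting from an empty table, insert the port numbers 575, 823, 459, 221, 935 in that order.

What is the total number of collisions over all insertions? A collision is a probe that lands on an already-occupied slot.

6

575 hashes to 4; slot 4 is free => place at 4.
823 hashes to 12; slot 12 is free => place at 12.
459 hashes to 3; slot 3 is free => place at 3.
221 hashes to 3; 3,4 taken => place at 7.
935 hashes to 3; 3,4,7,12 taken => place at 2.
Table: [-, -, 935, 459, 575, -, -, 221, -, -, -, -, 823, -, -, -, -]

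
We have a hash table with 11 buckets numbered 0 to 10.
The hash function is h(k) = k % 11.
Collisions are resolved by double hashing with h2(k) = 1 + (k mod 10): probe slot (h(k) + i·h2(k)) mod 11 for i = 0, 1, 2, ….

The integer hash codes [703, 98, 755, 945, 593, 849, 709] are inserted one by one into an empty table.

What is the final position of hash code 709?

4

Insert 703: h=10, slot 10 empty => index 10.
Insert 98: h=10, h2=9, slot 10 occupied => index 8.
Insert 755: h=7, slot 7 empty => index 7.
Insert 945: h=10, h2=6, slot 10 occupied => index 5.
Insert 593: h=10, h2=4, slot 10 occupied => index 3.
Insert 849: h=2, slot 2 empty => index 2.
Insert 709: h=5, h2=10, slot 5 occupied => index 4.
Table: [—, —, 849, 593, 709, 945, —, 755, 98, —, 703]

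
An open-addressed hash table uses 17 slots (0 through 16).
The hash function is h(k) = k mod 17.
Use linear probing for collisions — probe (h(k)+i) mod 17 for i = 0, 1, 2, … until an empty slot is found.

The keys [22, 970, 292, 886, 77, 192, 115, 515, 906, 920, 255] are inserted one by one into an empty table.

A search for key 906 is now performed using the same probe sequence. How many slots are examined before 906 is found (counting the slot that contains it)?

Insert 22: h=5, slot 5 empty => index 5.
Insert 970: h=1, slot 1 empty => index 1.
Insert 292: h=3, slot 3 empty => index 3.
Insert 886: h=2, slot 2 empty => index 2.
Insert 77: h=9, slot 9 empty => index 9.
Insert 192: h=5, slot 5 occupied => index 6.
Insert 115: h=13, slot 13 empty => index 13.
Insert 515: h=5, slots 5,6 occupied => index 7.
Insert 906: h=5, slots 5,6,7 occupied => index 8.
Insert 920: h=2, slots 2,3 occupied => index 4.
Insert 255: h=0, slot 0 empty => index 0.
Table: [255, 970, 886, 292, 920, 22, 192, 515, 906, 77, -, -, -, 115, -, -, -]
Lookup 906: h=5, probe 5,6,7,8 → found at 8.

4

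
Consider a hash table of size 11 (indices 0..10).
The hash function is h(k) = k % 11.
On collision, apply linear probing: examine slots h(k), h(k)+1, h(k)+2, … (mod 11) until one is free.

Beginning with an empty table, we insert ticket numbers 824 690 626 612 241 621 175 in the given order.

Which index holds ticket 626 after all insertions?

0

824: h=10 → slot 10
690: h=8 → slot 8
626: h=10, probe 10,0 → slot 0
612: h=7 → slot 7
241: h=10, probe 10,0,1 → slot 1
621: h=5 → slot 5
175: h=10, probe 10,0,1,2 → slot 2
Table: [626, 241, 175, ∅, ∅, 621, ∅, 612, 690, ∅, 824]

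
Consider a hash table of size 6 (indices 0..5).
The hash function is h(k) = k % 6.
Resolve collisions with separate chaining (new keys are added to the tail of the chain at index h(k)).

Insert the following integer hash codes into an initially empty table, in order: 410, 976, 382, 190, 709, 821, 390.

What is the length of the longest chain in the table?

Insert 410: h=2, bucket 2 empty -> new chain.
Insert 976: h=4, bucket 4 empty -> new chain.
Insert 382: h=4, bucket 4 nonempty -> append to chain.
Insert 190: h=4, bucket 4 nonempty -> append to chain.
Insert 709: h=1, bucket 1 empty -> new chain.
Insert 821: h=5, bucket 5 empty -> new chain.
Insert 390: h=0, bucket 0 empty -> new chain.
Final buckets:
0: 390
1: 709
2: 410
3: -
4: 976 -> 382 -> 190
5: 821

3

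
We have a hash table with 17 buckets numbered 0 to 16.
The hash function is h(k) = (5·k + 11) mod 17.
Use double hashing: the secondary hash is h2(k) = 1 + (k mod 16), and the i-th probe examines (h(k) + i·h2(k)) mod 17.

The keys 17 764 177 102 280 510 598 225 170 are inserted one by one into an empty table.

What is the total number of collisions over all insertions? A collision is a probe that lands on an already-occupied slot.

17 hashes to 11; slot 11 is free → place at 11.
764 hashes to 6; slot 6 is free → place at 6.
177 hashes to 12; slot 12 is free → place at 12.
102 hashes to 11, h2=7; 11 taken → place at 1.
280 hashes to 0; slot 0 is free → place at 0.
510 hashes to 11, h2=15; 11 taken → place at 9.
598 hashes to 9, h2=7; 9 taken → place at 16.
225 hashes to 14; slot 14 is free → place at 14.
170 hashes to 11, h2=11; 11 taken → place at 5.
Table: [280, 102, ., ., ., 170, 764, ., ., 510, ., 17, 177, ., 225, ., 598]

4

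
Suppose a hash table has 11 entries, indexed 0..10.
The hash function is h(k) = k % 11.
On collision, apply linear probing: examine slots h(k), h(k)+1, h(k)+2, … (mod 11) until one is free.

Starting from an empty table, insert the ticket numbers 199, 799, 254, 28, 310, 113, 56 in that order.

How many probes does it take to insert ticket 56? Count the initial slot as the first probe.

199: h=1 → slot 1
799: h=7 → slot 7
254: h=1, probe 1,2 → slot 2
28: h=6 → slot 6
310: h=2, probe 2,3 → slot 3
113: h=3, probe 3,4 → slot 4
56: h=1, probe 1,2,3,4,5 → slot 5
Table: [—, 199, 254, 310, 113, 56, 28, 799, —, —, —]

5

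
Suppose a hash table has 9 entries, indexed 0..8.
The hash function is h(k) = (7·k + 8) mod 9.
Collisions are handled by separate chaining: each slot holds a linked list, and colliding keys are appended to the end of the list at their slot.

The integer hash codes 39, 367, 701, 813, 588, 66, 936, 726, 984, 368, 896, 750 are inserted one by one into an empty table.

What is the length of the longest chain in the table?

39 → bucket 2
367 → bucket 3
701 → bucket 1
813 → bucket 2 (collision)
588 → bucket 2 (collision)
66 → bucket 2 (collision)
936 → bucket 8
726 → bucket 5
984 → bucket 2 (collision)
368 → bucket 1 (collision)
896 → bucket 7
750 → bucket 2 (collision)
Final buckets:
0: —
1: 701 -> 368
2: 39 -> 813 -> 588 -> 66 -> 984 -> 750
3: 367
4: —
5: 726
6: —
7: 896
8: 936

6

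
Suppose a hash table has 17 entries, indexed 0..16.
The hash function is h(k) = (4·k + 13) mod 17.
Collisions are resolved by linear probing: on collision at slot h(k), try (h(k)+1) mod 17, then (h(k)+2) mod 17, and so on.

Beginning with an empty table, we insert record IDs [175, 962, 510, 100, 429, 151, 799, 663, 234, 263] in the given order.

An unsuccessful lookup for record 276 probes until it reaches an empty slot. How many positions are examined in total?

7

175: h=16 -> slot 16
962: h=2 -> slot 2
510: h=13 -> slot 13
100: h=5 -> slot 5
429: h=12 -> slot 12
151: h=5, probe 5,6 -> slot 6
799: h=13, probe 13,14 -> slot 14
663: h=13, probe 13,14,15 -> slot 15
234: h=14, probe 14,15,16,0 -> slot 0
263: h=11 -> slot 11
Table: [234, ∅, 962, ∅, ∅, 100, 151, ∅, ∅, ∅, ∅, 263, 429, 510, 799, 663, 175]
Lookup 276: h=12, probe 12,13,14,15,16,0,1 → slot 1 empty, not found.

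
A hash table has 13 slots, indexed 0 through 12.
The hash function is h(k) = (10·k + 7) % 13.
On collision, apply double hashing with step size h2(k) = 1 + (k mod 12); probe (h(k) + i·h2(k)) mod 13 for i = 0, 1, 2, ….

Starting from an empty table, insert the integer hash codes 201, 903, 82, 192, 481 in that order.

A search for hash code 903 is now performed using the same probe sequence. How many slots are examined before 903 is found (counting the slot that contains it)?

Insert 201: h=2, slot 2 empty -> index 2.
Insert 903: h=2, h2=4, slot 2 occupied -> index 6.
Insert 82: h=8, slot 8 empty -> index 8.
Insert 192: h=3, slot 3 empty -> index 3.
Insert 481: h=7, slot 7 empty -> index 7.
Table: [-, -, 201, 192, -, -, 903, 481, 82, -, -, -, -]
Lookup 903: h=2, h2=4, probe 2,6 → found at 6.

2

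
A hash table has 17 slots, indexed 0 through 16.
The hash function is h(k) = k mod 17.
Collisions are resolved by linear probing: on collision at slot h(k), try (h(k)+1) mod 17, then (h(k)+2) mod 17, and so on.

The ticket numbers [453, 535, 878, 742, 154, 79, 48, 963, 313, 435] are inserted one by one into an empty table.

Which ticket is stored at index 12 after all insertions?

453: h=11 → slot 11
535: h=8 → slot 8
878: h=11, probe 11,12 → slot 12
742: h=11, probe 11,12,13 → slot 13
154: h=1 → slot 1
79: h=11, probe 11,12,13,14 → slot 14
48: h=14, probe 14,15 → slot 15
963: h=11, probe 11,12,13,14,15,16 → slot 16
313: h=7 → slot 7
435: h=10 → slot 10
Table: [_, 154, _, _, _, _, _, 313, 535, _, 435, 453, 878, 742, 79, 48, 963]

878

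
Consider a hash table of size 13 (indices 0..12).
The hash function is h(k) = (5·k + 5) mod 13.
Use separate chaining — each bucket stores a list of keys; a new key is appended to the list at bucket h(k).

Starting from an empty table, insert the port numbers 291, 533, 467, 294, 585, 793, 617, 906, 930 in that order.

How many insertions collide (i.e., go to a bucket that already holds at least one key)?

Insert 291: h=4, bucket 4 empty → new chain.
Insert 533: h=5, bucket 5 empty → new chain.
Insert 467: h=0, bucket 0 empty → new chain.
Insert 294: h=6, bucket 6 empty → new chain.
Insert 585: h=5, bucket 5 nonempty → append to chain.
Insert 793: h=5, bucket 5 nonempty → append to chain.
Insert 617: h=9, bucket 9 empty → new chain.
Insert 906: h=11, bucket 11 empty → new chain.
Insert 930: h=1, bucket 1 empty → new chain.
Final buckets:
0: 467
1: 930
2: _
3: _
4: 291
5: 533 -> 585 -> 793
6: 294
7: _
8: _
9: 617
10: _
11: 906
12: _

2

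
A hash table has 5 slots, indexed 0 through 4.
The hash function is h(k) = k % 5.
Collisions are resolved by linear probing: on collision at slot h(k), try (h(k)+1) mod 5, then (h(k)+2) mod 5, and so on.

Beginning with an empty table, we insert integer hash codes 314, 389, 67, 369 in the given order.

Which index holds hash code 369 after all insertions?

314: h=4 -> slot 4
389: h=4, probe 4,0 -> slot 0
67: h=2 -> slot 2
369: h=4, probe 4,0,1 -> slot 1
Table: [389, 369, 67, -, 314]

1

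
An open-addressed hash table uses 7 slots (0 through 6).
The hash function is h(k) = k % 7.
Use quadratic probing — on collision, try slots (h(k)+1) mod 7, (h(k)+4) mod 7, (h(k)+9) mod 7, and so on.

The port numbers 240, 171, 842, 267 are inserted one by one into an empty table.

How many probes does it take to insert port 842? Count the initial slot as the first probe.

240 hashes to 2; slot 2 is free => place at 2.
171 hashes to 3; slot 3 is free => place at 3.
842 hashes to 2; 2,3 taken => place at 6.
267 hashes to 1; slot 1 is free => place at 1.
Table: [∅, 267, 240, 171, ∅, ∅, 842]

3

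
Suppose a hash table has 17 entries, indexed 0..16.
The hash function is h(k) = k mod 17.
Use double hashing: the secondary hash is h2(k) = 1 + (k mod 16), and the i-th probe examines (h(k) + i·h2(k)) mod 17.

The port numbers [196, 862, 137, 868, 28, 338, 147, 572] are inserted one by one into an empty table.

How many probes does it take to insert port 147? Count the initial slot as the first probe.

196: h=9 → slot 9
862: h=12 → slot 12
137: h=1 → slot 1
868: h=1, h2=5, probe 1,6 → slot 6
28: h=11 → slot 11
338: h=15 → slot 15
147: h=11, h2=4, probe 11,15,2 → slot 2
572: h=11, h2=13, probe 11,7 → slot 7
Table: [., 137, 147, ., ., ., 868, 572, ., 196, ., 28, 862, ., ., 338, .]

3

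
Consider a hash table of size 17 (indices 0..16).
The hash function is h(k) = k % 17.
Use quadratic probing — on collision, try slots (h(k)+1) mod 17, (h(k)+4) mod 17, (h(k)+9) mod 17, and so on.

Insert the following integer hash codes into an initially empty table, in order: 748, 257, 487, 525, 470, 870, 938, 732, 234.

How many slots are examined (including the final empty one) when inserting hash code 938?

2

748: h=0 -> slot 0
257: h=2 -> slot 2
487: h=11 -> slot 11
525: h=15 -> slot 15
470: h=11, probe 11,12 -> slot 12
870: h=3 -> slot 3
938: h=3, probe 3,4 -> slot 4
732: h=1 -> slot 1
234: h=13 -> slot 13
Table: [748, 732, 257, 870, 938, ., ., ., ., ., ., 487, 470, 234, ., 525, .]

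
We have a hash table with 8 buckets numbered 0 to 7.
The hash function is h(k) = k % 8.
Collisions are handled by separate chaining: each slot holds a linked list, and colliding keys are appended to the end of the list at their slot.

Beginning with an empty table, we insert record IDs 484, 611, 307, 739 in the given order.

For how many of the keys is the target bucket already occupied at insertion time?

Insert 484: h=4, bucket 4 empty → new chain.
Insert 611: h=3, bucket 3 empty → new chain.
Insert 307: h=3, bucket 3 nonempty → append to chain.
Insert 739: h=3, bucket 3 nonempty → append to chain.
Final buckets:
0: ∅
1: ∅
2: ∅
3: 611 -> 307 -> 739
4: 484
5: ∅
6: ∅
7: ∅

2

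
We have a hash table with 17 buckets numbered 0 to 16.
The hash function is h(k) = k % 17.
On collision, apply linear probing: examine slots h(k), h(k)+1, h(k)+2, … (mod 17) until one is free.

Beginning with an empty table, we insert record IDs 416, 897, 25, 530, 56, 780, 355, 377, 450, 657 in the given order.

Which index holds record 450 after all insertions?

10

416 hashes to 8; slot 8 is free → place at 8.
897 hashes to 13; slot 13 is free → place at 13.
25 hashes to 8; 8 taken → place at 9.
530 hashes to 3; slot 3 is free → place at 3.
56 hashes to 5; slot 5 is free → place at 5.
780 hashes to 15; slot 15 is free → place at 15.
355 hashes to 15; 15 taken → place at 16.
377 hashes to 3; 3 taken → place at 4.
450 hashes to 8; 8,9 taken → place at 10.
657 hashes to 11; slot 11 is free → place at 11.
Table: [., ., ., 530, 377, 56, ., ., 416, 25, 450, 657, ., 897, ., 780, 355]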